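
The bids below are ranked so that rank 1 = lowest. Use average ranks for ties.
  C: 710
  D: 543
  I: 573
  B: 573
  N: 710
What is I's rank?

Sorted (ascending): 543, 573, 573, 710, 710
The 2 values of 573 occupy positions 2–3 → average rank (2+3)/2 = 2.5.
The 2 values of 710 occupy positions 4–5 → average rank (4+5)/2 = 4.5.
I has value 573 → rank 2.5.

2.5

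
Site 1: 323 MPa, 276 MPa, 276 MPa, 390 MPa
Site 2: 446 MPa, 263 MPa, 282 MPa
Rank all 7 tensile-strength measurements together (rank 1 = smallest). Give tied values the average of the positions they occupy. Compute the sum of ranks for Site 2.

12

Sorted (ascending): 263, 276, 276, 282, 323, 390, 446
The 2 values of 276 occupy positions 2–3 → average rank (2+3)/2 = 2.5.
Site 2 values → pooled ranks: 446→7, 263→1, 282→4
Rank sum = 7 + 1 + 4 = 12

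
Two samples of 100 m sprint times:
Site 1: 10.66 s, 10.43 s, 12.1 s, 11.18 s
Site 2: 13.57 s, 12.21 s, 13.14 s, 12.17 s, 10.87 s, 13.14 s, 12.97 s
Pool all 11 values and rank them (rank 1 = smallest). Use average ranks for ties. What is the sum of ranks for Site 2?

Sorted (ascending): 10.43, 10.66, 10.87, 11.18, 12.1, 12.17, 12.21, 12.97, 13.14, 13.14, 13.57
The 2 values of 13.14 occupy positions 9–10 → average rank (9+10)/2 = 9.5.
Site 2 values → pooled ranks: 13.57→11, 12.21→7, 13.14→9.5, 12.17→6, 10.87→3, 13.14→9.5, 12.97→8
Rank sum = 11 + 7 + 9.5 + 6 + 3 + 9.5 + 8 = 54

54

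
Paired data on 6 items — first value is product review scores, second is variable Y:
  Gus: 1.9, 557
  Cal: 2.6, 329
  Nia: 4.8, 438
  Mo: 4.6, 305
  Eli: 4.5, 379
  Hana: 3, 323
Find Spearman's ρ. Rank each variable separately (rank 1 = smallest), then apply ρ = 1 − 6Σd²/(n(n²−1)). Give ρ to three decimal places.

Ranks of variable 1: 1, 2, 6, 5, 4, 3
Ranks of variable 2: 6, 3, 5, 1, 4, 2
d = r₁ − r₂: -5, -1, 1, 4, 0, 1
d²: 25, 1, 1, 16, 0, 1; Σd² = 44
ρ = 1 − 6·44/(6·35) = 1 − 264/210 = -0.257

-0.257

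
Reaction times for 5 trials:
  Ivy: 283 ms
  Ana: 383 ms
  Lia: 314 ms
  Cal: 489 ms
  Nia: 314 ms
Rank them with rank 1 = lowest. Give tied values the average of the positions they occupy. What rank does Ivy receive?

1

Sorted (ascending): 283, 314, 314, 383, 489
The 2 values of 314 occupy positions 2–3 → average rank (2+3)/2 = 2.5.
Ivy has value 283 ms → rank 1.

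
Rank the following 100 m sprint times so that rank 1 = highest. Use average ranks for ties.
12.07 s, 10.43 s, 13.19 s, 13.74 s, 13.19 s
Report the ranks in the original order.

4, 5, 2.5, 1, 2.5

Sorted (descending): 13.74, 13.19, 13.19, 12.07, 10.43
The 2 values of 13.19 occupy positions 2–3 → average rank (2+3)/2 = 2.5.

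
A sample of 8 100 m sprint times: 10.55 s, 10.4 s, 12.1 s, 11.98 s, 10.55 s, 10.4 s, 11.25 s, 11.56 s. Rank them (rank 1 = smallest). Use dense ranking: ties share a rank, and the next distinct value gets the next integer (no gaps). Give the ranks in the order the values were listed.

Sorted (ascending): 10.4, 10.4, 10.55, 10.55, 11.25, 11.56, 11.98, 12.1
The 2 values of 10.4 share dense rank 1.
The 2 values of 10.55 share dense rank 2.
Remaining distinct values take the next consecutive integers.

2, 1, 6, 5, 2, 1, 3, 4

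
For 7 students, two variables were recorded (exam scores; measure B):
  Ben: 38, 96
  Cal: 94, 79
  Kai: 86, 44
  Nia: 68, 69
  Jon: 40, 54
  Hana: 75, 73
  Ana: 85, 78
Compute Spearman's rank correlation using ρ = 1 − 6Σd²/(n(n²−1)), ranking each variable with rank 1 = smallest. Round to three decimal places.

Ranks of variable 1: 1, 7, 6, 3, 2, 4, 5
Ranks of variable 2: 7, 6, 1, 3, 2, 4, 5
d = r₁ − r₂: -6, 1, 5, 0, 0, 0, 0
d²: 36, 1, 25, 0, 0, 0, 0; Σd² = 62
ρ = 1 − 6·62/(7·48) = 1 − 372/336 = -0.107

-0.107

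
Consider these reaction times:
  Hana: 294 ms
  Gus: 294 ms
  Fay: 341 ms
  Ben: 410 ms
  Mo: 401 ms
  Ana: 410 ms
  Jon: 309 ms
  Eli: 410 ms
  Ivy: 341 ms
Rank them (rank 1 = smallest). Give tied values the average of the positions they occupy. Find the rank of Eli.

8

Sorted (ascending): 294, 294, 309, 341, 341, 401, 410, 410, 410
The 2 values of 294 occupy positions 1–2 → average rank (1+2)/2 = 1.5.
The 2 values of 341 occupy positions 4–5 → average rank (4+5)/2 = 4.5.
The 3 values of 410 occupy positions 7–9 → average rank 8.
Eli has value 410 ms → rank 8.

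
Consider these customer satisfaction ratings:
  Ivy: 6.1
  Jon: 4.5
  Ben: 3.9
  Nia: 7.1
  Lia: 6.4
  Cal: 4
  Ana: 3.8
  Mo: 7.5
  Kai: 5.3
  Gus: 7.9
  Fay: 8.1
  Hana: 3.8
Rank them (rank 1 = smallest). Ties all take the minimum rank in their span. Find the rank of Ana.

1

Sorted (ascending): 3.8, 3.8, 3.9, 4, 4.5, 5.3, 6.1, 6.4, 7.1, 7.5, 7.9, 8.1
The 2 values of 3.8 occupy positions 1–2 → each gets rank 1.
Ana has value 3.8 → rank 1.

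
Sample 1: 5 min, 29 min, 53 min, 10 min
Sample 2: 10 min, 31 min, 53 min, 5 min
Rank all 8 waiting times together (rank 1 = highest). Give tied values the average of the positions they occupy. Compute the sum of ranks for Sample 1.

18.5

Sorted (descending): 53, 53, 31, 29, 10, 10, 5, 5
The 2 values of 53 occupy positions 1–2 → average rank (1+2)/2 = 1.5.
The 2 values of 10 occupy positions 5–6 → average rank (5+6)/2 = 5.5.
The 2 values of 5 occupy positions 7–8 → average rank (7+8)/2 = 7.5.
Sample 1 values → pooled ranks: 5→7.5, 29→4, 53→1.5, 10→5.5
Rank sum = 7.5 + 4 + 1.5 + 5.5 = 18.5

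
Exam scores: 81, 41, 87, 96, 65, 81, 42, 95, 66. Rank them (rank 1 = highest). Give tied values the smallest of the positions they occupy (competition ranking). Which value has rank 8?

Sorted (descending): 96, 95, 87, 81, 81, 66, 65, 42, 41
The 2 values of 81 occupy positions 4–5 → each gets rank 4.
Rank 8 → value 42.

42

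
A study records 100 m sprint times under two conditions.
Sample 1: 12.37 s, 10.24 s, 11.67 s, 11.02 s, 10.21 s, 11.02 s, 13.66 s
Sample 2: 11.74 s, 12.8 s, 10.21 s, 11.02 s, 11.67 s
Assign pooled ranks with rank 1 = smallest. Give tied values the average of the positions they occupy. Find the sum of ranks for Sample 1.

Sorted (ascending): 10.21, 10.21, 10.24, 11.02, 11.02, 11.02, 11.67, 11.67, 11.74, 12.37, 12.8, 13.66
The 2 values of 10.21 occupy positions 1–2 → average rank (1+2)/2 = 1.5.
The 3 values of 11.02 occupy positions 4–6 → average rank 5.
The 2 values of 11.67 occupy positions 7–8 → average rank (7+8)/2 = 7.5.
Sample 1 values → pooled ranks: 12.37→10, 10.24→3, 11.67→7.5, 11.02→5, 10.21→1.5, 11.02→5, 13.66→12
Rank sum = 10 + 3 + 7.5 + 5 + 1.5 + 5 + 12 = 44

44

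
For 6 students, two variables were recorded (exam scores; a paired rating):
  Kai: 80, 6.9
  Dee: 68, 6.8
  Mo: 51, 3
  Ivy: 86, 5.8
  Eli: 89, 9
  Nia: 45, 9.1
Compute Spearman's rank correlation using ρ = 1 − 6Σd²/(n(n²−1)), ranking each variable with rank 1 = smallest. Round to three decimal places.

Ranks of variable 1: 4, 3, 2, 5, 6, 1
Ranks of variable 2: 4, 3, 1, 2, 5, 6
d = r₁ − r₂: 0, 0, 1, 3, 1, -5
d²: 0, 0, 1, 9, 1, 25; Σd² = 36
ρ = 1 − 6·36/(6·35) = 1 − 216/210 = -0.029

-0.029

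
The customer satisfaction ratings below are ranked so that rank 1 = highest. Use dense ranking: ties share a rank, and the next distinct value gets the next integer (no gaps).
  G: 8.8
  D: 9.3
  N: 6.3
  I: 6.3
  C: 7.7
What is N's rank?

4

Sorted (descending): 9.3, 8.8, 7.7, 6.3, 6.3
The 2 values of 6.3 share dense rank 4.
Remaining distinct values take the next consecutive integers.
N has value 6.3 → rank 4.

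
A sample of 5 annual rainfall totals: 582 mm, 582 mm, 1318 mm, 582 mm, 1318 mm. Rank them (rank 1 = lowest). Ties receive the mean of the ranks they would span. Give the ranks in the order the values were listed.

Sorted (ascending): 582, 582, 582, 1318, 1318
The 3 values of 582 occupy positions 1–3 → average rank 2.
The 2 values of 1318 occupy positions 4–5 → average rank (4+5)/2 = 4.5.

2, 2, 4.5, 2, 4.5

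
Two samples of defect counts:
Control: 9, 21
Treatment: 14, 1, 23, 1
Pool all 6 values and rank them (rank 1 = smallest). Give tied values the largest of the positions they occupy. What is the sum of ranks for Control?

8

Sorted (ascending): 1, 1, 9, 14, 21, 23
The 2 values of 1 occupy positions 1–2 → each gets rank 2.
Control values → pooled ranks: 9→3, 21→5
Rank sum = 3 + 5 = 8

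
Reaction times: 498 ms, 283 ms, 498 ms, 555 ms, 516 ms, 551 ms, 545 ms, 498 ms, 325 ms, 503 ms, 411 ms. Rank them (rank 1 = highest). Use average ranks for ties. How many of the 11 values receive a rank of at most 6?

5

Sorted (descending): 555, 551, 545, 516, 503, 498, 498, 498, 411, 325, 283
The 3 values of 498 occupy positions 6–8 → average rank 7.
Ranks ≤ 6: {1, 2, 3, 4, 5} → 5 values.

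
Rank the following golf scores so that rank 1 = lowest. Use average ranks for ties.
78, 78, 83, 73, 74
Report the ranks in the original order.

3.5, 3.5, 5, 1, 2

Sorted (ascending): 73, 74, 78, 78, 83
The 2 values of 78 occupy positions 3–4 → average rank (3+4)/2 = 3.5.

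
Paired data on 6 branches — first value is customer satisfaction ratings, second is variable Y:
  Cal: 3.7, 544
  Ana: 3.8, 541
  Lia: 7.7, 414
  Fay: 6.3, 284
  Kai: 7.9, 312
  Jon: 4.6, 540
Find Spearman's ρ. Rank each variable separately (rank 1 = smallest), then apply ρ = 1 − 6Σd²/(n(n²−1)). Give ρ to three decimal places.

Ranks of variable 1: 1, 2, 5, 4, 6, 3
Ranks of variable 2: 6, 5, 3, 1, 2, 4
d = r₁ − r₂: -5, -3, 2, 3, 4, -1
d²: 25, 9, 4, 9, 16, 1; Σd² = 64
ρ = 1 − 6·64/(6·35) = 1 − 384/210 = -0.829

-0.829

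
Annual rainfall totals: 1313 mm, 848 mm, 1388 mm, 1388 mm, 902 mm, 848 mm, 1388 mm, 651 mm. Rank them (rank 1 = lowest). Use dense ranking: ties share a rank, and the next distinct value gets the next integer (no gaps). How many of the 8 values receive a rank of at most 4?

Sorted (ascending): 651, 848, 848, 902, 1313, 1388, 1388, 1388
The 2 values of 848 share dense rank 2.
The 3 values of 1388 share dense rank 5.
Remaining distinct values take the next consecutive integers.
Ranks ≤ 4: {1, 2, 2, 3, 4} → 5 values.

5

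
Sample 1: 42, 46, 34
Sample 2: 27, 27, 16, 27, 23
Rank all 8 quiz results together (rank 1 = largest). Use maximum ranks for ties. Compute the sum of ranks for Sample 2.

33

Sorted (descending): 46, 42, 34, 27, 27, 27, 23, 16
The 3 values of 27 occupy positions 4–6 → each gets rank 6.
Sample 2 values → pooled ranks: 27→6, 27→6, 16→8, 27→6, 23→7
Rank sum = 6 + 6 + 8 + 6 + 7 = 33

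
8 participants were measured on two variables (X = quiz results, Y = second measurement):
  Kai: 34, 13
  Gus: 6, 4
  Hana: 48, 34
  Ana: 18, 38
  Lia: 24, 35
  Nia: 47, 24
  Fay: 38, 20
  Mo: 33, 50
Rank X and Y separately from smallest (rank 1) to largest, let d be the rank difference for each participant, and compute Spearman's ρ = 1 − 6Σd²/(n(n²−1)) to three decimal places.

-0.024

Ranks of variable 1: 5, 1, 8, 2, 3, 7, 6, 4
Ranks of variable 2: 2, 1, 5, 7, 6, 4, 3, 8
d = r₁ − r₂: 3, 0, 3, -5, -3, 3, 3, -4
d²: 9, 0, 9, 25, 9, 9, 9, 16; Σd² = 86
ρ = 1 − 6·86/(8·63) = 1 − 516/504 = -0.024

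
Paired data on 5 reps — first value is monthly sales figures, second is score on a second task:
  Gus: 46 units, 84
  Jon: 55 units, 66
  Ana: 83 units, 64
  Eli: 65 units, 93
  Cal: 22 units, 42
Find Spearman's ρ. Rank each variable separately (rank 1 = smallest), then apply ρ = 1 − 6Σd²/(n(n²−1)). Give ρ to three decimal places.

Ranks of variable 1: 2, 3, 5, 4, 1
Ranks of variable 2: 4, 3, 2, 5, 1
d = r₁ − r₂: -2, 0, 3, -1, 0
d²: 4, 0, 9, 1, 0; Σd² = 14
ρ = 1 − 6·14/(5·24) = 1 − 84/120 = 0.300

0.300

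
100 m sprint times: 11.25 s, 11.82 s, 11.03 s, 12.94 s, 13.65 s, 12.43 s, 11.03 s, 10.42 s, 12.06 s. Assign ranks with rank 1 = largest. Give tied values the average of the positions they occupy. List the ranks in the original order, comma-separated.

6, 5, 7.5, 2, 1, 3, 7.5, 9, 4

Sorted (descending): 13.65, 12.94, 12.43, 12.06, 11.82, 11.25, 11.03, 11.03, 10.42
The 2 values of 11.03 occupy positions 7–8 → average rank (7+8)/2 = 7.5.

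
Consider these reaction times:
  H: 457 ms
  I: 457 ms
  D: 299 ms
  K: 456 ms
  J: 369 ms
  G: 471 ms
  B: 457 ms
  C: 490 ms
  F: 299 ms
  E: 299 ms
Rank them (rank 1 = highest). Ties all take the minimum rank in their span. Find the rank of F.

Sorted (descending): 490, 471, 457, 457, 457, 456, 369, 299, 299, 299
The 3 values of 457 occupy positions 3–5 → each gets rank 3.
The 3 values of 299 occupy positions 8–10 → each gets rank 8.
F has value 299 ms → rank 8.

8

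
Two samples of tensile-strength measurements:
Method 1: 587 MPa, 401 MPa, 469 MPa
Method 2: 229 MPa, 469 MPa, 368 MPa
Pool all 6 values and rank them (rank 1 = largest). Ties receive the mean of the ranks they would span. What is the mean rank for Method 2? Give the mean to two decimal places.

Sorted (descending): 587, 469, 469, 401, 368, 229
The 2 values of 469 occupy positions 2–3 → average rank (2+3)/2 = 2.5.
Method 2 values → pooled ranks: 229→6, 469→2.5, 368→5
Mean rank = (6 + 2.5 + 5) / 3 = 4.50

4.50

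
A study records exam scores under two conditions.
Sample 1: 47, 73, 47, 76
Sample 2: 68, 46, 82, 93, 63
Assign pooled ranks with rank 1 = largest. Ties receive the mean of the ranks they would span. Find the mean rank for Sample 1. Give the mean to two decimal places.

Sorted (descending): 93, 82, 76, 73, 68, 63, 47, 47, 46
The 2 values of 47 occupy positions 7–8 → average rank (7+8)/2 = 7.5.
Sample 1 values → pooled ranks: 47→7.5, 73→4, 47→7.5, 76→3
Mean rank = (7.5 + 4 + 7.5 + 3) / 4 = 5.50

5.50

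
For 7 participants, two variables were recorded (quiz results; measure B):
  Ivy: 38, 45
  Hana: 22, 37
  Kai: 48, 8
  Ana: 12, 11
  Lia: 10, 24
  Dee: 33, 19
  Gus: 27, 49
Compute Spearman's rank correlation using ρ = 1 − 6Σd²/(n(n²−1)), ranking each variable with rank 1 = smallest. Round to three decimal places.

Ranks of variable 1: 6, 3, 7, 2, 1, 5, 4
Ranks of variable 2: 6, 5, 1, 2, 4, 3, 7
d = r₁ − r₂: 0, -2, 6, 0, -3, 2, -3
d²: 0, 4, 36, 0, 9, 4, 9; Σd² = 62
ρ = 1 − 6·62/(7·48) = 1 − 372/336 = -0.107

-0.107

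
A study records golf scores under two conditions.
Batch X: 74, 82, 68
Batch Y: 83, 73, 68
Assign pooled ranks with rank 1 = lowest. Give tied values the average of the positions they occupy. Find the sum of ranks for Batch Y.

Sorted (ascending): 68, 68, 73, 74, 82, 83
The 2 values of 68 occupy positions 1–2 → average rank (1+2)/2 = 1.5.
Batch Y values → pooled ranks: 83→6, 73→3, 68→1.5
Rank sum = 6 + 3 + 1.5 = 10.5

10.5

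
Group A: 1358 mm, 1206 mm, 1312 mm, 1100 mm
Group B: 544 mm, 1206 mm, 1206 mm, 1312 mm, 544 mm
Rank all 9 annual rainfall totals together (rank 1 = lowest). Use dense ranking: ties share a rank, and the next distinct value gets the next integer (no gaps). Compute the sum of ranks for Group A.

14

Sorted (ascending): 544, 544, 1100, 1206, 1206, 1206, 1312, 1312, 1358
The 2 values of 544 share dense rank 1.
The 3 values of 1206 share dense rank 3.
The 2 values of 1312 share dense rank 4.
Remaining distinct values take the next consecutive integers.
Group A values → pooled ranks: 1358→5, 1206→3, 1312→4, 1100→2
Rank sum = 5 + 3 + 4 + 2 = 14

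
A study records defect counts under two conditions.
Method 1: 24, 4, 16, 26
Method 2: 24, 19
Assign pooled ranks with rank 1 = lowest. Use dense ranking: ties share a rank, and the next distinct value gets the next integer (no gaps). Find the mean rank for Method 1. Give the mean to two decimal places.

3.00

Sorted (ascending): 4, 16, 19, 24, 24, 26
The 2 values of 24 share dense rank 4.
Remaining distinct values take the next consecutive integers.
Method 1 values → pooled ranks: 24→4, 4→1, 16→2, 26→5
Mean rank = (4 + 1 + 2 + 5) / 4 = 3.00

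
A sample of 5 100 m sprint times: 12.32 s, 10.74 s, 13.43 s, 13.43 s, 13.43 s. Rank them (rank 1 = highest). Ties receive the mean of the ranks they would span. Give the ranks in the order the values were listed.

Sorted (descending): 13.43, 13.43, 13.43, 12.32, 10.74
The 3 values of 13.43 occupy positions 1–3 → average rank 2.

4, 5, 2, 2, 2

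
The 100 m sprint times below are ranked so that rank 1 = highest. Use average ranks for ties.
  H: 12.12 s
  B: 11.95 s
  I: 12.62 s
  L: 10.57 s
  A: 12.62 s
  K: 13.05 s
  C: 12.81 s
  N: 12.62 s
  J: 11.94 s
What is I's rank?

Sorted (descending): 13.05, 12.81, 12.62, 12.62, 12.62, 12.12, 11.95, 11.94, 10.57
The 3 values of 12.62 occupy positions 3–5 → average rank 4.
I has value 12.62 s → rank 4.

4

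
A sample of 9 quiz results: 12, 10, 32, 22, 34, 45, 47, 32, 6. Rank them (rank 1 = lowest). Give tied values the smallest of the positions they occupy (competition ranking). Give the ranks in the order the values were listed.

3, 2, 5, 4, 7, 8, 9, 5, 1

Sorted (ascending): 6, 10, 12, 22, 32, 32, 34, 45, 47
The 2 values of 32 occupy positions 5–6 → each gets rank 5.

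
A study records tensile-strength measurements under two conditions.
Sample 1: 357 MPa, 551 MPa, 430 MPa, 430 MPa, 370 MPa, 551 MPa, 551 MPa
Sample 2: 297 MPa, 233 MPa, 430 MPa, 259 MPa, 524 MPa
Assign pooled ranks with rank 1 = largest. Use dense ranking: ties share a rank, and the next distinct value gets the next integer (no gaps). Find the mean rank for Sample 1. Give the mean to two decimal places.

Sorted (descending): 551, 551, 551, 524, 430, 430, 430, 370, 357, 297, 259, 233
The 3 values of 551 share dense rank 1.
The 3 values of 430 share dense rank 3.
Remaining distinct values take the next consecutive integers.
Sample 1 values → pooled ranks: 357→5, 551→1, 430→3, 430→3, 370→4, 551→1, 551→1
Mean rank = (5 + 1 + 3 + 3 + 4 + 1 + 1) / 7 = 2.57

2.57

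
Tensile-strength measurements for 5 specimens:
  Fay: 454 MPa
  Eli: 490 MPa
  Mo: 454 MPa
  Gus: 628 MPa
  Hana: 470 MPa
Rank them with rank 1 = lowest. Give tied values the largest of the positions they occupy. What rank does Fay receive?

2

Sorted (ascending): 454, 454, 470, 490, 628
The 2 values of 454 occupy positions 1–2 → each gets rank 2.
Fay has value 454 MPa → rank 2.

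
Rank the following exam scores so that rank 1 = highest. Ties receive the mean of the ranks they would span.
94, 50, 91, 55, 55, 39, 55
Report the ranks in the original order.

Sorted (descending): 94, 91, 55, 55, 55, 50, 39
The 3 values of 55 occupy positions 3–5 → average rank 4.

1, 6, 2, 4, 4, 7, 4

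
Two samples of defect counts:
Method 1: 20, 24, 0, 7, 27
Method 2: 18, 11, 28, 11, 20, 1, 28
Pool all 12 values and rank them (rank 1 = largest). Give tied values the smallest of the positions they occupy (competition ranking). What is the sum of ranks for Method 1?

Sorted (descending): 28, 28, 27, 24, 20, 20, 18, 11, 11, 7, 1, 0
The 2 values of 28 occupy positions 1–2 → each gets rank 1.
The 2 values of 20 occupy positions 5–6 → each gets rank 5.
The 2 values of 11 occupy positions 8–9 → each gets rank 8.
Method 1 values → pooled ranks: 20→5, 24→4, 0→12, 7→10, 27→3
Rank sum = 5 + 4 + 12 + 10 + 3 = 34

34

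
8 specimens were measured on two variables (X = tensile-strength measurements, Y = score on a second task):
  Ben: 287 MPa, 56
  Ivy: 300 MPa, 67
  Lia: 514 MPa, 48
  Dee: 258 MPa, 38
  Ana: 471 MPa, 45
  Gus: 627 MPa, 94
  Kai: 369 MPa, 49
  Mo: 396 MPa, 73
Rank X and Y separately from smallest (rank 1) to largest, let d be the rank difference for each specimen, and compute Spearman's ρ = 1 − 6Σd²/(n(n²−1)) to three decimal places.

0.357

Ranks of variable 1: 2, 3, 7, 1, 6, 8, 4, 5
Ranks of variable 2: 5, 6, 3, 1, 2, 8, 4, 7
d = r₁ − r₂: -3, -3, 4, 0, 4, 0, 0, -2
d²: 9, 9, 16, 0, 16, 0, 0, 4; Σd² = 54
ρ = 1 − 6·54/(8·63) = 1 − 324/504 = 0.357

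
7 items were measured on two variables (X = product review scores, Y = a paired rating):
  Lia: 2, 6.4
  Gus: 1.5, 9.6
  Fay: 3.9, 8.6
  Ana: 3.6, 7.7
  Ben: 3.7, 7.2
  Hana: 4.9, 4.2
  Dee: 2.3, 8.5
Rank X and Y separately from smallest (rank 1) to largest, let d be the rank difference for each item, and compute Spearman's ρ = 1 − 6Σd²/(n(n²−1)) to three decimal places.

Ranks of variable 1: 2, 1, 6, 4, 5, 7, 3
Ranks of variable 2: 2, 7, 6, 4, 3, 1, 5
d = r₁ − r₂: 0, -6, 0, 0, 2, 6, -2
d²: 0, 36, 0, 0, 4, 36, 4; Σd² = 80
ρ = 1 − 6·80/(7·48) = 1 − 480/336 = -0.429

-0.429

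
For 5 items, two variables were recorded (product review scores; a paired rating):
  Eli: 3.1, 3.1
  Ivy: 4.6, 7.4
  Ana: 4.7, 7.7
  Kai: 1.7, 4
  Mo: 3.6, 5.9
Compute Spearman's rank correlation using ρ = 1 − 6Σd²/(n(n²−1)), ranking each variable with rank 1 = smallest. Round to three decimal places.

0.900

Ranks of variable 1: 2, 4, 5, 1, 3
Ranks of variable 2: 1, 4, 5, 2, 3
d = r₁ − r₂: 1, 0, 0, -1, 0
d²: 1, 0, 0, 1, 0; Σd² = 2
ρ = 1 − 6·2/(5·24) = 1 − 12/120 = 0.900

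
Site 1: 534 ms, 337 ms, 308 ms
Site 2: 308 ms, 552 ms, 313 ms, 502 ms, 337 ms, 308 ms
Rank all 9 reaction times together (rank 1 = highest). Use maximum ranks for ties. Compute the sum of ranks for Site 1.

Sorted (descending): 552, 534, 502, 337, 337, 313, 308, 308, 308
The 2 values of 337 occupy positions 4–5 → each gets rank 5.
The 3 values of 308 occupy positions 7–9 → each gets rank 9.
Site 1 values → pooled ranks: 534→2, 337→5, 308→9
Rank sum = 2 + 5 + 9 = 16

16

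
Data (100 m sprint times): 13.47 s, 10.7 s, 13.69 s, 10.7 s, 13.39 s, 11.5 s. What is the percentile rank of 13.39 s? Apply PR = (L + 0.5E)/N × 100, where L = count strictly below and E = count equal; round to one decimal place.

N = 6.
Strictly below 13.39: 3. Equal to 13.39: 1.
PR = (3 + 0.5·1)/6 × 100 = 58.3

58.3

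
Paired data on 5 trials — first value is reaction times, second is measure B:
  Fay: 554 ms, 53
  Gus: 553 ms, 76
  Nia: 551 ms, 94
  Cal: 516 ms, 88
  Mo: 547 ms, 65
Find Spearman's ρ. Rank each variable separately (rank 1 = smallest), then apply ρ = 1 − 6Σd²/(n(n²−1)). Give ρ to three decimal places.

Ranks of variable 1: 5, 4, 3, 1, 2
Ranks of variable 2: 1, 3, 5, 4, 2
d = r₁ − r₂: 4, 1, -2, -3, 0
d²: 16, 1, 4, 9, 0; Σd² = 30
ρ = 1 − 6·30/(5·24) = 1 − 180/120 = -0.500

-0.500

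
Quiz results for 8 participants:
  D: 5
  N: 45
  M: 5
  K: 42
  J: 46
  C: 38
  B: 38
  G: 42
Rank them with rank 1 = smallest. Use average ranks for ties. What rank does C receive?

Sorted (ascending): 5, 5, 38, 38, 42, 42, 45, 46
The 2 values of 5 occupy positions 1–2 → average rank (1+2)/2 = 1.5.
The 2 values of 38 occupy positions 3–4 → average rank (3+4)/2 = 3.5.
The 2 values of 42 occupy positions 5–6 → average rank (5+6)/2 = 5.5.
C has value 38 → rank 3.5.

3.5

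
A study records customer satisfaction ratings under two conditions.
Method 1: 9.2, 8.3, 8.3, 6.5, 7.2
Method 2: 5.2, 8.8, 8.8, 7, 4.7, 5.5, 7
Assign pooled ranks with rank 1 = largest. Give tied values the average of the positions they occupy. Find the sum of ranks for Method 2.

Sorted (descending): 9.2, 8.8, 8.8, 8.3, 8.3, 7.2, 7, 7, 6.5, 5.5, 5.2, 4.7
The 2 values of 8.8 occupy positions 2–3 → average rank (2+3)/2 = 2.5.
The 2 values of 8.3 occupy positions 4–5 → average rank (4+5)/2 = 4.5.
The 2 values of 7 occupy positions 7–8 → average rank (7+8)/2 = 7.5.
Method 2 values → pooled ranks: 5.2→11, 8.8→2.5, 8.8→2.5, 7→7.5, 4.7→12, 5.5→10, 7→7.5
Rank sum = 11 + 2.5 + 2.5 + 7.5 + 12 + 10 + 7.5 = 53

53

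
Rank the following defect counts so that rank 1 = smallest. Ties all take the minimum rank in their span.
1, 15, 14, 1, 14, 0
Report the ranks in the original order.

2, 6, 4, 2, 4, 1

Sorted (ascending): 0, 1, 1, 14, 14, 15
The 2 values of 1 occupy positions 2–3 → each gets rank 2.
The 2 values of 14 occupy positions 4–5 → each gets rank 4.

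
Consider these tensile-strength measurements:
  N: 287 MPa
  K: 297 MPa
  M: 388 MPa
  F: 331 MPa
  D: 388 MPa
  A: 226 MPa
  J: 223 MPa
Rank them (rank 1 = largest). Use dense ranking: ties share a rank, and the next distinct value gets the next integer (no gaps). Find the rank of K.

Sorted (descending): 388, 388, 331, 297, 287, 226, 223
The 2 values of 388 share dense rank 1.
Remaining distinct values take the next consecutive integers.
K has value 297 MPa → rank 3.

3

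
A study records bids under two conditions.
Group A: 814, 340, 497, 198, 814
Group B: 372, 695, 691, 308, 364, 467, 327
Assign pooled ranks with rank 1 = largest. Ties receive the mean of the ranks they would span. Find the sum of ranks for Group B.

Sorted (descending): 814, 814, 695, 691, 497, 467, 372, 364, 340, 327, 308, 198
The 2 values of 814 occupy positions 1–2 → average rank (1+2)/2 = 1.5.
Group B values → pooled ranks: 372→7, 695→3, 691→4, 308→11, 364→8, 467→6, 327→10
Rank sum = 7 + 3 + 4 + 11 + 8 + 6 + 10 = 49

49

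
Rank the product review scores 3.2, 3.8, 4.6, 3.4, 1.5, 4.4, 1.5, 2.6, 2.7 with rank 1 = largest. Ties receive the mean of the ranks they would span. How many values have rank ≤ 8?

7

Sorted (descending): 4.6, 4.4, 3.8, 3.4, 3.2, 2.7, 2.6, 1.5, 1.5
The 2 values of 1.5 occupy positions 8–9 → average rank (8+9)/2 = 8.5.
Ranks ≤ 8: {1, 2, 3, 4, 5, 6, 7} → 7 values.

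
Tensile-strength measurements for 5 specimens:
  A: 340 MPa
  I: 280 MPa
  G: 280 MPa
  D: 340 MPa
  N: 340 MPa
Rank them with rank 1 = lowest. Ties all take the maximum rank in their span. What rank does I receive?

2

Sorted (ascending): 280, 280, 340, 340, 340
The 2 values of 280 occupy positions 1–2 → each gets rank 2.
The 3 values of 340 occupy positions 3–5 → each gets rank 5.
I has value 280 MPa → rank 2.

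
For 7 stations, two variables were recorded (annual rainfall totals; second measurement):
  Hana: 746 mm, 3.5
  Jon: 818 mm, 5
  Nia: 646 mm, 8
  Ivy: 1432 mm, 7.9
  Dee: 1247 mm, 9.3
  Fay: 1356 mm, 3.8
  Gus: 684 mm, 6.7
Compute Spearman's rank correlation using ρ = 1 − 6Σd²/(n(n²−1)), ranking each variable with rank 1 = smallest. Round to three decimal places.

Ranks of variable 1: 3, 4, 1, 7, 5, 6, 2
Ranks of variable 2: 1, 3, 6, 5, 7, 2, 4
d = r₁ − r₂: 2, 1, -5, 2, -2, 4, -2
d²: 4, 1, 25, 4, 4, 16, 4; Σd² = 58
ρ = 1 − 6·58/(7·48) = 1 − 348/336 = -0.036

-0.036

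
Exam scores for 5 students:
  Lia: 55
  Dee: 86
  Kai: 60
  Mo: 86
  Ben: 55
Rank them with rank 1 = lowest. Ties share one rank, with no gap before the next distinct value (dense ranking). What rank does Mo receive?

3

Sorted (ascending): 55, 55, 60, 86, 86
The 2 values of 55 share dense rank 1.
The 2 values of 86 share dense rank 3.
Remaining distinct values take the next consecutive integers.
Mo has value 86 → rank 3.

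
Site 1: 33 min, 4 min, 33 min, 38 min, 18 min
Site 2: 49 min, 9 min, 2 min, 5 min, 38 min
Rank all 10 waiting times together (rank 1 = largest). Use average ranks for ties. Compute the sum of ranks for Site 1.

Sorted (descending): 49, 38, 38, 33, 33, 18, 9, 5, 4, 2
The 2 values of 38 occupy positions 2–3 → average rank (2+3)/2 = 2.5.
The 2 values of 33 occupy positions 4–5 → average rank (4+5)/2 = 4.5.
Site 1 values → pooled ranks: 33→4.5, 4→9, 33→4.5, 38→2.5, 18→6
Rank sum = 4.5 + 9 + 4.5 + 2.5 + 6 = 26.5

26.5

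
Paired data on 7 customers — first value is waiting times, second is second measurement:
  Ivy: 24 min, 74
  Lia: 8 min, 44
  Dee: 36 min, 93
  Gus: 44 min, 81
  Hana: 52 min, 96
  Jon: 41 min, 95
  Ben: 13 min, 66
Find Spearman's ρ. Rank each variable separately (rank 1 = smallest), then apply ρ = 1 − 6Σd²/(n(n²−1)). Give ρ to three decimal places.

Ranks of variable 1: 3, 1, 4, 6, 7, 5, 2
Ranks of variable 2: 3, 1, 5, 4, 7, 6, 2
d = r₁ − r₂: 0, 0, -1, 2, 0, -1, 0
d²: 0, 0, 1, 4, 0, 1, 0; Σd² = 6
ρ = 1 − 6·6/(7·48) = 1 − 36/336 = 0.893

0.893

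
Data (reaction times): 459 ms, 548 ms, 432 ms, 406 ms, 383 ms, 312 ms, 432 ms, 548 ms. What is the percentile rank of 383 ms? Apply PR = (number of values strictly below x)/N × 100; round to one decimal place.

N = 8.
Strictly below 383: 1. Equal to 383: 1.
PR = 1/8 × 100 = 12.5

12.5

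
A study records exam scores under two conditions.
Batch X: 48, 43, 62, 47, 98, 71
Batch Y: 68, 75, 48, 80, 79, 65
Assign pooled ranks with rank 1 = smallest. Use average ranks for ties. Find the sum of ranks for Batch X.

Sorted (ascending): 43, 47, 48, 48, 62, 65, 68, 71, 75, 79, 80, 98
The 2 values of 48 occupy positions 3–4 → average rank (3+4)/2 = 3.5.
Batch X values → pooled ranks: 48→3.5, 43→1, 62→5, 47→2, 98→12, 71→8
Rank sum = 3.5 + 1 + 5 + 2 + 12 + 8 = 31.5

31.5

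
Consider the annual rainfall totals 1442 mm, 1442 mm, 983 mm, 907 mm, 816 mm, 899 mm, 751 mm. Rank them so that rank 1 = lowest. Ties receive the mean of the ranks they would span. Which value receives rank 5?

983

Sorted (ascending): 751, 816, 899, 907, 983, 1442, 1442
The 2 values of 1442 occupy positions 6–7 → average rank (6+7)/2 = 6.5.
Rank 5 → value 983.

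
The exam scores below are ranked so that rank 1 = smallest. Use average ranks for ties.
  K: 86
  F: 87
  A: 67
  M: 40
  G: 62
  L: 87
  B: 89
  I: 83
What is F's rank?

6.5

Sorted (ascending): 40, 62, 67, 83, 86, 87, 87, 89
The 2 values of 87 occupy positions 6–7 → average rank (6+7)/2 = 6.5.
F has value 87 → rank 6.5.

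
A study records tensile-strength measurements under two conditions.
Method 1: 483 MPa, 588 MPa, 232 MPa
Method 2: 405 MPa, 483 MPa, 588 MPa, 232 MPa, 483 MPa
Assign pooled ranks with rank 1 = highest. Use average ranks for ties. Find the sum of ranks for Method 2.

Sorted (descending): 588, 588, 483, 483, 483, 405, 232, 232
The 2 values of 588 occupy positions 1–2 → average rank (1+2)/2 = 1.5.
The 3 values of 483 occupy positions 3–5 → average rank 4.
The 2 values of 232 occupy positions 7–8 → average rank (7+8)/2 = 7.5.
Method 2 values → pooled ranks: 405→6, 483→4, 588→1.5, 232→7.5, 483→4
Rank sum = 6 + 4 + 1.5 + 7.5 + 4 = 23

23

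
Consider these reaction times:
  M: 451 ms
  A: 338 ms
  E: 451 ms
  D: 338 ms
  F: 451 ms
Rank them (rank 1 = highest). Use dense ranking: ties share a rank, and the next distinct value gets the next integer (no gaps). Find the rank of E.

Sorted (descending): 451, 451, 451, 338, 338
The 3 values of 451 share dense rank 1.
The 2 values of 338 share dense rank 2.
E has value 451 ms → rank 1.

1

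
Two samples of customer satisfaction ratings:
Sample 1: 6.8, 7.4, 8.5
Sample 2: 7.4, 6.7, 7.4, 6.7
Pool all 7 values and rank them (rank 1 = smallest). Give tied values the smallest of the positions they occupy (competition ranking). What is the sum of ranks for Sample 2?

Sorted (ascending): 6.7, 6.7, 6.8, 7.4, 7.4, 7.4, 8.5
The 2 values of 6.7 occupy positions 1–2 → each gets rank 1.
The 3 values of 7.4 occupy positions 4–6 → each gets rank 4.
Sample 2 values → pooled ranks: 7.4→4, 6.7→1, 7.4→4, 6.7→1
Rank sum = 4 + 1 + 4 + 1 = 10

10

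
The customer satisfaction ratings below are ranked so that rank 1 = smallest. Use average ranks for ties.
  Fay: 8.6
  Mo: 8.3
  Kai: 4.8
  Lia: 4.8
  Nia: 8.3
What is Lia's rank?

Sorted (ascending): 4.8, 4.8, 8.3, 8.3, 8.6
The 2 values of 4.8 occupy positions 1–2 → average rank (1+2)/2 = 1.5.
The 2 values of 8.3 occupy positions 3–4 → average rank (3+4)/2 = 3.5.
Lia has value 4.8 → rank 1.5.

1.5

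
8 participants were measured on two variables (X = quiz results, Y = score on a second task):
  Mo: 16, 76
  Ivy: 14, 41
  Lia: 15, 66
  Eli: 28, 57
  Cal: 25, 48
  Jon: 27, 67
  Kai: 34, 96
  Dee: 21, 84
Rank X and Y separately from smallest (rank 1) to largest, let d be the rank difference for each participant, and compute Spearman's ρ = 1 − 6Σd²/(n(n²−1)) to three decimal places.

Ranks of variable 1: 3, 1, 2, 7, 5, 6, 8, 4
Ranks of variable 2: 6, 1, 4, 3, 2, 5, 8, 7
d = r₁ − r₂: -3, 0, -2, 4, 3, 1, 0, -3
d²: 9, 0, 4, 16, 9, 1, 0, 9; Σd² = 48
ρ = 1 − 6·48/(8·63) = 1 − 288/504 = 0.429

0.429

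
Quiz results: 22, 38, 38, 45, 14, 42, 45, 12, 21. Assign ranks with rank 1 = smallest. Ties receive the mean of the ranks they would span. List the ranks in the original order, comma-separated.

Sorted (ascending): 12, 14, 21, 22, 38, 38, 42, 45, 45
The 2 values of 38 occupy positions 5–6 → average rank (5+6)/2 = 5.5.
The 2 values of 45 occupy positions 8–9 → average rank (8+9)/2 = 8.5.

4, 5.5, 5.5, 8.5, 2, 7, 8.5, 1, 3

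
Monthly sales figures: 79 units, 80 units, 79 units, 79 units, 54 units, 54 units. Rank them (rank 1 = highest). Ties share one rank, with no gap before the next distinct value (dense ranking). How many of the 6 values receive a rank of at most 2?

4

Sorted (descending): 80, 79, 79, 79, 54, 54
The 3 values of 79 share dense rank 2.
The 2 values of 54 share dense rank 3.
Remaining distinct values take the next consecutive integers.
Ranks ≤ 2: {1, 2, 2, 2} → 4 values.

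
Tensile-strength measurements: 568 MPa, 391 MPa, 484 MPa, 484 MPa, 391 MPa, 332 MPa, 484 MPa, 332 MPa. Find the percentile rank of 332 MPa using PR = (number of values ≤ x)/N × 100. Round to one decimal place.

25.0

N = 8.
Strictly below 332: 0. Equal to 332: 2.
PR = 2/8 × 100 = 25.0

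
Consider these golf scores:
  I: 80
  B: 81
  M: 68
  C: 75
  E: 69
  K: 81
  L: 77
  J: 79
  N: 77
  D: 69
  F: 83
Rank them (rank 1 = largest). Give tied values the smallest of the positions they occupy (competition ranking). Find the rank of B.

2

Sorted (descending): 83, 81, 81, 80, 79, 77, 77, 75, 69, 69, 68
The 2 values of 81 occupy positions 2–3 → each gets rank 2.
The 2 values of 77 occupy positions 6–7 → each gets rank 6.
The 2 values of 69 occupy positions 9–10 → each gets rank 9.
B has value 81 → rank 2.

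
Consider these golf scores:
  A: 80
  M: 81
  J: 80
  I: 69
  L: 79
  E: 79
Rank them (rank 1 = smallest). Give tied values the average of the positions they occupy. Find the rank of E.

2.5

Sorted (ascending): 69, 79, 79, 80, 80, 81
The 2 values of 79 occupy positions 2–3 → average rank (2+3)/2 = 2.5.
The 2 values of 80 occupy positions 4–5 → average rank (4+5)/2 = 4.5.
E has value 79 → rank 2.5.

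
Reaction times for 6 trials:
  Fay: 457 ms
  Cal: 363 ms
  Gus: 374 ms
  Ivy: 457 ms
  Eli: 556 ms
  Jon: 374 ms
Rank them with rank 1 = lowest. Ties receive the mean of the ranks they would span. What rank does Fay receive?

4.5

Sorted (ascending): 363, 374, 374, 457, 457, 556
The 2 values of 374 occupy positions 2–3 → average rank (2+3)/2 = 2.5.
The 2 values of 457 occupy positions 4–5 → average rank (4+5)/2 = 4.5.
Fay has value 457 ms → rank 4.5.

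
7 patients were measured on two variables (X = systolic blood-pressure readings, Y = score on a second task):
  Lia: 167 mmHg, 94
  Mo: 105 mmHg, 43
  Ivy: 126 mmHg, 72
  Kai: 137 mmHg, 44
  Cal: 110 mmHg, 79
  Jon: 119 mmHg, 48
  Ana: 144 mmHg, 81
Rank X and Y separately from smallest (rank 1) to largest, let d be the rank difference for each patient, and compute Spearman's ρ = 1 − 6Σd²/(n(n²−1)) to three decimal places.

0.679

Ranks of variable 1: 7, 1, 4, 5, 2, 3, 6
Ranks of variable 2: 7, 1, 4, 2, 5, 3, 6
d = r₁ − r₂: 0, 0, 0, 3, -3, 0, 0
d²: 0, 0, 0, 9, 9, 0, 0; Σd² = 18
ρ = 1 − 6·18/(7·48) = 1 − 108/336 = 0.679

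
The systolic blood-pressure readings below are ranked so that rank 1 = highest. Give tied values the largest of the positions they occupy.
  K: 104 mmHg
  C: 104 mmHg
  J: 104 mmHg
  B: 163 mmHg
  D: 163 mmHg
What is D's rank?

2

Sorted (descending): 163, 163, 104, 104, 104
The 2 values of 163 occupy positions 1–2 → each gets rank 2.
The 3 values of 104 occupy positions 3–5 → each gets rank 5.
D has value 163 mmHg → rank 2.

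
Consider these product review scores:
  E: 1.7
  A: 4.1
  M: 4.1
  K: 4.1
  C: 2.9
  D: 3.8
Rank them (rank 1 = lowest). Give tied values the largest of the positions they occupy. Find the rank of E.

Sorted (ascending): 1.7, 2.9, 3.8, 4.1, 4.1, 4.1
The 3 values of 4.1 occupy positions 4–6 → each gets rank 6.
E has value 1.7 → rank 1.

1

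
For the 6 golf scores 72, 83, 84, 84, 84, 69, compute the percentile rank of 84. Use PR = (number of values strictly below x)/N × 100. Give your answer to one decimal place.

50.0

N = 6.
Strictly below 84: 3. Equal to 84: 3.
PR = 3/6 × 100 = 50.0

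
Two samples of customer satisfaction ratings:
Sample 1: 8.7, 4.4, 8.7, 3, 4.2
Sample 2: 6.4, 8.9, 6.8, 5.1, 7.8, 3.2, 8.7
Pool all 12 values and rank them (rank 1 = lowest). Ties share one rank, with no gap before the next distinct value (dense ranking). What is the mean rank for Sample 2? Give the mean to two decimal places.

6.71

Sorted (ascending): 3, 3.2, 4.2, 4.4, 5.1, 6.4, 6.8, 7.8, 8.7, 8.7, 8.7, 8.9
The 3 values of 8.7 share dense rank 9.
Remaining distinct values take the next consecutive integers.
Sample 2 values → pooled ranks: 6.4→6, 8.9→10, 6.8→7, 5.1→5, 7.8→8, 3.2→2, 8.7→9
Mean rank = (6 + 10 + 7 + 5 + 8 + 2 + 9) / 7 = 6.71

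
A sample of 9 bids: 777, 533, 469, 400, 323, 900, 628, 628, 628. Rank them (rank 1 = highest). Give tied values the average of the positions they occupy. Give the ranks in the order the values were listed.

2, 6, 7, 8, 9, 1, 4, 4, 4

Sorted (descending): 900, 777, 628, 628, 628, 533, 469, 400, 323
The 3 values of 628 occupy positions 3–5 → average rank 4.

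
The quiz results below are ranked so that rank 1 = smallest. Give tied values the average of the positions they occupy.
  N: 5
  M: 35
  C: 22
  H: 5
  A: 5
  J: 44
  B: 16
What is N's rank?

2

Sorted (ascending): 5, 5, 5, 16, 22, 35, 44
The 3 values of 5 occupy positions 1–3 → average rank 2.
N has value 5 → rank 2.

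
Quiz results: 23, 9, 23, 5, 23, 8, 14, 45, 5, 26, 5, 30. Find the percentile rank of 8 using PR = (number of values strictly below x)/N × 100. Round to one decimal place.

N = 12.
Strictly below 8: 3. Equal to 8: 1.
PR = 3/12 × 100 = 25.0

25.0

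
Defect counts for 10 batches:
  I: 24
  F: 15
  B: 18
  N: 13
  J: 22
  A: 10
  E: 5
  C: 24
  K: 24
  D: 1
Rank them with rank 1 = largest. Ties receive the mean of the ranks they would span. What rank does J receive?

4

Sorted (descending): 24, 24, 24, 22, 18, 15, 13, 10, 5, 1
The 3 values of 24 occupy positions 1–3 → average rank 2.
J has value 22 → rank 4.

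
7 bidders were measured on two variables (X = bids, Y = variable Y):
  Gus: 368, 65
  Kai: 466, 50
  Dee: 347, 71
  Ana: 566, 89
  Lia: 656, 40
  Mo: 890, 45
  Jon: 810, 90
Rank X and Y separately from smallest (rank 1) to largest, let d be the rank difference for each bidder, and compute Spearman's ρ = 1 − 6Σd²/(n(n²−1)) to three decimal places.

-0.179

Ranks of variable 1: 2, 3, 1, 4, 5, 7, 6
Ranks of variable 2: 4, 3, 5, 6, 1, 2, 7
d = r₁ − r₂: -2, 0, -4, -2, 4, 5, -1
d²: 4, 0, 16, 4, 16, 25, 1; Σd² = 66
ρ = 1 − 6·66/(7·48) = 1 − 396/336 = -0.179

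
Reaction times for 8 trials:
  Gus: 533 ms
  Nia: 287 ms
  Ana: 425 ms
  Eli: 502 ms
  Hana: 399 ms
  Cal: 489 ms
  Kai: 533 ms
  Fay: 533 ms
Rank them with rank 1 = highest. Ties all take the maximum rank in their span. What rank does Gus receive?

3

Sorted (descending): 533, 533, 533, 502, 489, 425, 399, 287
The 3 values of 533 occupy positions 1–3 → each gets rank 3.
Gus has value 533 ms → rank 3.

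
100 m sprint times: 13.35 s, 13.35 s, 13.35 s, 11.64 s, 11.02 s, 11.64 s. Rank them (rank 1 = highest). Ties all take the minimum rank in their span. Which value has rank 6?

Sorted (descending): 13.35, 13.35, 13.35, 11.64, 11.64, 11.02
The 3 values of 13.35 occupy positions 1–3 → each gets rank 1.
The 2 values of 11.64 occupy positions 4–5 → each gets rank 4.
Rank 6 → value 11.02.

11.02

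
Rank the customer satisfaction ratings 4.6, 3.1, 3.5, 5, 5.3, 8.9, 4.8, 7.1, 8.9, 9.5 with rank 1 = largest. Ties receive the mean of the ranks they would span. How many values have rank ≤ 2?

Sorted (descending): 9.5, 8.9, 8.9, 7.1, 5.3, 5, 4.8, 4.6, 3.5, 3.1
The 2 values of 8.9 occupy positions 2–3 → average rank (2+3)/2 = 2.5.
Ranks ≤ 2: {1} → 1 value.

1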